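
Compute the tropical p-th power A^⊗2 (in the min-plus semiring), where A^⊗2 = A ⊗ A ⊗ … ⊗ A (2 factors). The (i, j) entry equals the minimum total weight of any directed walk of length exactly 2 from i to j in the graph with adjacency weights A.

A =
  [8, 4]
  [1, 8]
A^⊗2 =
  [5, 12]
  [9, 5]

Each entry (A^⊗2)_ij equals the minimum over all length-2 walks i = v_0 → v_1 → … → v_2 = j of Σ_t A[v_t][v_{t+1}]. For example, for (i, j) = (0, 1) we minimise over 2 possible intermediate vertex sequences; the minimum is 12, attained along the walk 0 → 0 → 1.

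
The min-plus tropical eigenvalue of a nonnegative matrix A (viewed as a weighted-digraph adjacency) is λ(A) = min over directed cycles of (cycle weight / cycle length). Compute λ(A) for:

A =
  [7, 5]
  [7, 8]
λ(A) = 6

Enumerate directed cycles and compute their means (weight / length). Sample:
  cycle 0 → 0: weight = 7, length = 1, mean = 7/1 ≈ 7.000
  cycle 1 → 1: weight = 8, length = 1, mean = 8/1 ≈ 8.000
  cycle 0 → 1 → 0: weight = 12, length = 2, mean = 12/2 ≈ 6.000
  cycle 1 → 0 → 1: weight = 12, length = 2, mean = 12/2 ≈ 6.000
Minimum mean = 6.000, attained e.g. along the cycle 0 → 1 → 0 with weight 12 and length 2. So λ(A) = 12/2 = 6.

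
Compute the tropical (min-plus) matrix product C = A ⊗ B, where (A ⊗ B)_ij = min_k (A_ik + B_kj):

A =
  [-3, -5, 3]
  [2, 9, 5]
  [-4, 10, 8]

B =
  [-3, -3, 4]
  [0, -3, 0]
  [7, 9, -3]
A ⊗ B =
  [-6, -8, -5]
  [-1, -1, 2]
  [-7, -7, 0]

Apply the min-plus product entry-by-entry:
  C[0][0] = min over k of (A[0][0] + B[0][0] = -3 + -3 = -6, A[0][1] + B[1][0] = -5 + 0 = -5, A[0][2] + B[2][0] = 3 + 7 = 10) = -6 (attained at k = 0)
  C[0][1] = min over k of (A[0][0] + B[0][1] = -3 + -3 = -6, A[0][1] + B[1][1] = -5 + -3 = -8, A[0][2] + B[2][1] = 3 + 9 = 12) = -8 (attained at k = 1)
  C[0][2] = min over k of (A[0][0] + B[0][2] = -3 + 4 = 1, A[0][1] + B[1][2] = -5 + 0 = -5, A[0][2] + B[2][2] = 3 + -3 = 0) = -5 (attained at k = 1)
  C[1][0] = min over k of (A[1][0] + B[0][0] = 2 + -3 = -1, A[1][1] + B[1][0] = 9 + 0 = 9, A[1][2] + B[2][0] = 5 + 7 = 12) = -1 (attained at k = 0)
  C[1][1] = min over k of (A[1][0] + B[0][1] = 2 + -3 = -1, A[1][1] + B[1][1] = 9 + -3 = 6, A[1][2] + B[2][1] = 5 + 9 = 14) = -1 (attained at k = 0)
  C[1][2] = min over k of (A[1][0] + B[0][2] = 2 + 4 = 6, A[1][1] + B[1][2] = 9 + 0 = 9, A[1][2] + B[2][2] = 5 + -3 = 2) = 2 (attained at k = 2)
  C[2][0] = min over k of (A[2][0] + B[0][0] = -4 + -3 = -7, A[2][1] + B[1][0] = 10 + 0 = 10, A[2][2] + B[2][0] = 8 + 7 = 15) = -7 (attained at k = 0)
  C[2][1] = min over k of (A[2][0] + B[0][1] = -4 + -3 = -7, A[2][1] + B[1][1] = 10 + -3 = 7, A[2][2] + B[2][1] = 8 + 9 = 17) = -7 (attained at k = 0)
  C[2][2] = min over k of (A[2][0] + B[0][2] = -4 + 4 = 0, A[2][1] + B[1][2] = 10 + 0 = 10, A[2][2] + B[2][2] = 8 + -3 = 5) = 0 (attained at k = 0)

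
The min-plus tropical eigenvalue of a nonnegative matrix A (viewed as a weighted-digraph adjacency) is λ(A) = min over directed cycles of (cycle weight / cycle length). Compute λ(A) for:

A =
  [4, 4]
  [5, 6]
λ(A) = 4

Enumerate directed cycles and compute their means (weight / length). Sample:
  cycle 0 → 0: weight = 4, length = 1, mean = 4/1 ≈ 4.000
  cycle 1 → 1: weight = 6, length = 1, mean = 6/1 ≈ 6.000
  cycle 0 → 1 → 0: weight = 9, length = 2, mean = 9/2 ≈ 4.500
  cycle 1 → 0 → 1: weight = 9, length = 2, mean = 9/2 ≈ 4.500
Minimum mean = 4.000, attained e.g. along the cycle 0 → 0 with weight 4 and length 1. So λ(A) = 4/1 = 4.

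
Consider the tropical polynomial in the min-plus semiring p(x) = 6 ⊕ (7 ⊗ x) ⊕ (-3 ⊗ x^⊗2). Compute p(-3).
p(-3) = -9

A tropical monomial a ⊗ x^⊗i evaluates to a + i · x. Evaluating each term at x = -3:
  Term 0 contributes 6 + 0 · -3 = 6
  Term 1 contributes 7 + 1 · -3 = 4
  Term 2 contributes -3 + 2 · -3 = -9
p(-3) = ⊕ of these = min[6, 4, -9] = -9.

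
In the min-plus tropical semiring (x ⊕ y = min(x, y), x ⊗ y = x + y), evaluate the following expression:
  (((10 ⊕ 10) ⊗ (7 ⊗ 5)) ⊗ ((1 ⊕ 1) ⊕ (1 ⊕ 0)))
(((10 ⊕ 10) ⊗ (7 ⊗ 5)) ⊗ ((1 ⊕ 1) ⊕ (1 ⊕ 0))) = 22

Expand innermost to outermost. Recall ⊕ takes the minimum of its arguments and ⊗ takes their sum. Working out the expression (((10 ⊕ 10) ⊗ (7 ⊗ 5)) ⊗ ((1 ⊕ 1) ⊕ (1 ⊕ 0))) gives 22.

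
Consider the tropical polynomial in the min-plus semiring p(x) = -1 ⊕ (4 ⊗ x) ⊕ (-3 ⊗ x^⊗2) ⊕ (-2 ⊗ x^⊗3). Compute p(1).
p(1) = -1

A tropical monomial a ⊗ x^⊗i evaluates to a + i · x. Evaluating each term at x = 1:
  Term 0 contributes -1 + 0 · 1 = -1
  Term 1 contributes 4 + 1 · 1 = 5
  Term 2 contributes -3 + 2 · 1 = -1
  Term 3 contributes -2 + 3 · 1 = 1
p(1) = ⊕ of these = min[-1, 5, -1, 1] = -1.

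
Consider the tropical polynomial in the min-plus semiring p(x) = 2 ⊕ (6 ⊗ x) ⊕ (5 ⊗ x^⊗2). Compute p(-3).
p(-3) = -1

A tropical monomial a ⊗ x^⊗i evaluates to a + i · x. Evaluating each term at x = -3:
  Term 0 contributes 2 + 0 · -3 = 2
  Term 1 contributes 6 + 1 · -3 = 3
  Term 2 contributes 5 + 2 · -3 = -1
p(-3) = ⊕ of these = min[2, 3, -1] = -1.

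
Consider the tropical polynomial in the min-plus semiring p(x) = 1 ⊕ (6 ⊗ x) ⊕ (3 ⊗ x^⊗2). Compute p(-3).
p(-3) = -3

A tropical monomial a ⊗ x^⊗i evaluates to a + i · x. Evaluating each term at x = -3:
  Term 0 contributes 1 + 0 · -3 = 1
  Term 1 contributes 6 + 1 · -3 = 3
  Term 2 contributes 3 + 2 · -3 = -3
p(-3) = ⊕ of these = min[1, 3, -3] = -3.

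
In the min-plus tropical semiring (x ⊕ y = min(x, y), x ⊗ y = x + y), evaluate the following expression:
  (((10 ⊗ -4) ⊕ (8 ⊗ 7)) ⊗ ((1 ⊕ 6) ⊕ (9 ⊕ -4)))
(((10 ⊗ -4) ⊕ (8 ⊗ 7)) ⊗ ((1 ⊕ 6) ⊕ (9 ⊕ -4))) = 2

Expand innermost to outermost. Recall ⊕ takes the minimum of its arguments and ⊗ takes their sum. Working out the expression (((10 ⊗ -4) ⊕ (8 ⊗ 7)) ⊗ ((1 ⊕ 6) ⊕ (9 ⊕ -4))) gives 2.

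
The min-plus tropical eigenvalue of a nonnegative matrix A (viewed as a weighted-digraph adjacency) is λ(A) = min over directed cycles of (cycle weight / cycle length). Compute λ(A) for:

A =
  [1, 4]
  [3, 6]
λ(A) = 1

Enumerate directed cycles and compute their means (weight / length). Sample:
  cycle 0 → 0: weight = 1, length = 1, mean = 1/1 ≈ 1.000
  cycle 1 → 1: weight = 6, length = 1, mean = 6/1 ≈ 6.000
  cycle 0 → 1 → 0: weight = 7, length = 2, mean = 7/2 ≈ 3.500
  cycle 1 → 0 → 1: weight = 7, length = 2, mean = 7/2 ≈ 3.500
Minimum mean = 1.000, attained e.g. along the cycle 0 → 0 with weight 1 and length 1. So λ(A) = 1/1 = 1.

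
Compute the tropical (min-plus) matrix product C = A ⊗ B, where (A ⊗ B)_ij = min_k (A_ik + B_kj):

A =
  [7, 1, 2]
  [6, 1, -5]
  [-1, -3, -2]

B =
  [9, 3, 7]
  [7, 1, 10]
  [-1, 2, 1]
A ⊗ B =
  [1, 2, 3]
  [-6, -3, -4]
  [-3, -2, -1]

Apply the min-plus product entry-by-entry:
  C[0][0] = min over k of (A[0][0] + B[0][0] = 7 + 9 = 16, A[0][1] + B[1][0] = 1 + 7 = 8, A[0][2] + B[2][0] = 2 + -1 = 1) = 1 (attained at k = 2)
  C[0][1] = min over k of (A[0][0] + B[0][1] = 7 + 3 = 10, A[0][1] + B[1][1] = 1 + 1 = 2, A[0][2] + B[2][1] = 2 + 2 = 4) = 2 (attained at k = 1)
  C[0][2] = min over k of (A[0][0] + B[0][2] = 7 + 7 = 14, A[0][1] + B[1][2] = 1 + 10 = 11, A[0][2] + B[2][2] = 2 + 1 = 3) = 3 (attained at k = 2)
  C[1][0] = min over k of (A[1][0] + B[0][0] = 6 + 9 = 15, A[1][1] + B[1][0] = 1 + 7 = 8, A[1][2] + B[2][0] = -5 + -1 = -6) = -6 (attained at k = 2)
  C[1][1] = min over k of (A[1][0] + B[0][1] = 6 + 3 = 9, A[1][1] + B[1][1] = 1 + 1 = 2, A[1][2] + B[2][1] = -5 + 2 = -3) = -3 (attained at k = 2)
  C[1][2] = min over k of (A[1][0] + B[0][2] = 6 + 7 = 13, A[1][1] + B[1][2] = 1 + 10 = 11, A[1][2] + B[2][2] = -5 + 1 = -4) = -4 (attained at k = 2)
  C[2][0] = min over k of (A[2][0] + B[0][0] = -1 + 9 = 8, A[2][1] + B[1][0] = -3 + 7 = 4, A[2][2] + B[2][0] = -2 + -1 = -3) = -3 (attained at k = 2)
  C[2][1] = min over k of (A[2][0] + B[0][1] = -1 + 3 = 2, A[2][1] + B[1][1] = -3 + 1 = -2, A[2][2] + B[2][1] = -2 + 2 = 0) = -2 (attained at k = 1)
  C[2][2] = min over k of (A[2][0] + B[0][2] = -1 + 7 = 6, A[2][1] + B[1][2] = -3 + 10 = 7, A[2][2] + B[2][2] = -2 + 1 = -1) = -1 (attained at k = 2)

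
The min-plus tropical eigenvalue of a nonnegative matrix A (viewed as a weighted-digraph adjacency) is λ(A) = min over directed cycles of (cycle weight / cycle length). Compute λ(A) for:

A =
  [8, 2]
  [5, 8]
λ(A) = 7/2

Enumerate directed cycles and compute their means (weight / length). Sample:
  cycle 0 → 0: weight = 8, length = 1, mean = 8/1 ≈ 8.000
  cycle 1 → 1: weight = 8, length = 1, mean = 8/1 ≈ 8.000
  cycle 0 → 1 → 0: weight = 7, length = 2, mean = 7/2 ≈ 3.500
  cycle 1 → 0 → 1: weight = 7, length = 2, mean = 7/2 ≈ 3.500
Minimum mean = 3.500, attained e.g. along the cycle 0 → 1 → 0 with weight 7 and length 2. So λ(A) = 7/2 = 7/2.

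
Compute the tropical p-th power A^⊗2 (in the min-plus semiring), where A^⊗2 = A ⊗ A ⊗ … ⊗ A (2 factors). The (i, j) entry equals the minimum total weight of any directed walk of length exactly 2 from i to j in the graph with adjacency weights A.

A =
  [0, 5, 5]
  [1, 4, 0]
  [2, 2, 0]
A^⊗2 =
  [0, 5, 5]
  [1, 2, 0]
  [2, 2, 0]

Each entry (A^⊗2)_ij equals the minimum over all length-2 walks i = v_0 → v_1 → … → v_2 = j of Σ_t A[v_t][v_{t+1}]. For example, for (i, j) = (0, 2) we minimise over 3 possible intermediate vertex sequences; the minimum is 5, attained along the walk 0 → 0 → 2.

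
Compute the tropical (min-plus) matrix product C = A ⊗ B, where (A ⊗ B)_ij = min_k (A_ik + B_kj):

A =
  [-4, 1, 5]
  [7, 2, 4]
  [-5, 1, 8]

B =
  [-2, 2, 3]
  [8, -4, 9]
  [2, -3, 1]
A ⊗ B =
  [-6, -3, -1]
  [5, -2, 5]
  [-7, -3, -2]

Apply the min-plus product entry-by-entry:
  C[0][0] = min over k of (A[0][0] + B[0][0] = -4 + -2 = -6, A[0][1] + B[1][0] = 1 + 8 = 9, A[0][2] + B[2][0] = 5 + 2 = 7) = -6 (attained at k = 0)
  C[0][1] = min over k of (A[0][0] + B[0][1] = -4 + 2 = -2, A[0][1] + B[1][1] = 1 + -4 = -3, A[0][2] + B[2][1] = 5 + -3 = 2) = -3 (attained at k = 1)
  C[0][2] = min over k of (A[0][0] + B[0][2] = -4 + 3 = -1, A[0][1] + B[1][2] = 1 + 9 = 10, A[0][2] + B[2][2] = 5 + 1 = 6) = -1 (attained at k = 0)
  C[1][0] = min over k of (A[1][0] + B[0][0] = 7 + -2 = 5, A[1][1] + B[1][0] = 2 + 8 = 10, A[1][2] + B[2][0] = 4 + 2 = 6) = 5 (attained at k = 0)
  C[1][1] = min over k of (A[1][0] + B[0][1] = 7 + 2 = 9, A[1][1] + B[1][1] = 2 + -4 = -2, A[1][2] + B[2][1] = 4 + -3 = 1) = -2 (attained at k = 1)
  C[1][2] = min over k of (A[1][0] + B[0][2] = 7 + 3 = 10, A[1][1] + B[1][2] = 2 + 9 = 11, A[1][2] + B[2][2] = 4 + 1 = 5) = 5 (attained at k = 2)
  C[2][0] = min over k of (A[2][0] + B[0][0] = -5 + -2 = -7, A[2][1] + B[1][0] = 1 + 8 = 9, A[2][2] + B[2][0] = 8 + 2 = 10) = -7 (attained at k = 0)
  C[2][1] = min over k of (A[2][0] + B[0][1] = -5 + 2 = -3, A[2][1] + B[1][1] = 1 + -4 = -3, A[2][2] + B[2][1] = 8 + -3 = 5) = -3 (attained at k = 0)
  C[2][2] = min over k of (A[2][0] + B[0][2] = -5 + 3 = -2, A[2][1] + B[1][2] = 1 + 9 = 10, A[2][2] + B[2][2] = 8 + 1 = 9) = -2 (attained at k = 0)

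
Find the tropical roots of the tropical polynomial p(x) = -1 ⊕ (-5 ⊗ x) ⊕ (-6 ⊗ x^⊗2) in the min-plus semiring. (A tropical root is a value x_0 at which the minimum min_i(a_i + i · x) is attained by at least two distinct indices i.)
Roots: {1, 4}

Each tropical root is a break point of the lower envelope of the lines y = a_i + i · x (there are 3 lines, with slopes 0, 1, ..., 2). Only the lines that attain the minimum somewhere contribute to roots; other lines are dominated. Here the surviving (envelope) indices are i = 2, i = 1, i = 0.
Intersections between consecutive envelope lines give the roots: for adjacent envelope indices i < j the intersection is x = (a_i − a_j) / (j − i). Reading off the sorted break points: {1, 4}.
Verification: at each break x_0, at least two indices attain the minimum of min_i(a_i + i · x_0).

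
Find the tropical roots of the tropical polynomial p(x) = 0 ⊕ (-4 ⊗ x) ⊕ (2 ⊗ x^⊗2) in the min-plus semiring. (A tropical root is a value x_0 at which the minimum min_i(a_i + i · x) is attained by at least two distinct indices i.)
Roots: {-6, 4}

Each tropical root is a break point of the lower envelope of the lines y = a_i + i · x (there are 3 lines, with slopes 0, 1, ..., 2). Only the lines that attain the minimum somewhere contribute to roots; other lines are dominated. Here the surviving (envelope) indices are i = 2, i = 1, i = 0.
Intersections between consecutive envelope lines give the roots: for adjacent envelope indices i < j the intersection is x = (a_i − a_j) / (j − i). Reading off the sorted break points: {-6, 4}.
Verification: at each break x_0, at least two indices attain the minimum of min_i(a_i + i · x_0).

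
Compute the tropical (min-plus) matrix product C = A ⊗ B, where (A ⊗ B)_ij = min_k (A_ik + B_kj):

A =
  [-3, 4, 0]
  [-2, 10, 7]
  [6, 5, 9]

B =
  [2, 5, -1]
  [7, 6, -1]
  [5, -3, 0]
A ⊗ B =
  [-1, -3, -4]
  [0, 3, -3]
  [8, 6, 4]

Apply the min-plus product entry-by-entry:
  C[0][0] = min over k of (A[0][0] + B[0][0] = -3 + 2 = -1, A[0][1] + B[1][0] = 4 + 7 = 11, A[0][2] + B[2][0] = 0 + 5 = 5) = -1 (attained at k = 0)
  C[0][1] = min over k of (A[0][0] + B[0][1] = -3 + 5 = 2, A[0][1] + B[1][1] = 4 + 6 = 10, A[0][2] + B[2][1] = 0 + -3 = -3) = -3 (attained at k = 2)
  C[0][2] = min over k of (A[0][0] + B[0][2] = -3 + -1 = -4, A[0][1] + B[1][2] = 4 + -1 = 3, A[0][2] + B[2][2] = 0 + 0 = 0) = -4 (attained at k = 0)
  C[1][0] = min over k of (A[1][0] + B[0][0] = -2 + 2 = 0, A[1][1] + B[1][0] = 10 + 7 = 17, A[1][2] + B[2][0] = 7 + 5 = 12) = 0 (attained at k = 0)
  C[1][1] = min over k of (A[1][0] + B[0][1] = -2 + 5 = 3, A[1][1] + B[1][1] = 10 + 6 = 16, A[1][2] + B[2][1] = 7 + -3 = 4) = 3 (attained at k = 0)
  C[1][2] = min over k of (A[1][0] + B[0][2] = -2 + -1 = -3, A[1][1] + B[1][2] = 10 + -1 = 9, A[1][2] + B[2][2] = 7 + 0 = 7) = -3 (attained at k = 0)
  C[2][0] = min over k of (A[2][0] + B[0][0] = 6 + 2 = 8, A[2][1] + B[1][0] = 5 + 7 = 12, A[2][2] + B[2][0] = 9 + 5 = 14) = 8 (attained at k = 0)
  C[2][1] = min over k of (A[2][0] + B[0][1] = 6 + 5 = 11, A[2][1] + B[1][1] = 5 + 6 = 11, A[2][2] + B[2][1] = 9 + -3 = 6) = 6 (attained at k = 2)
  C[2][2] = min over k of (A[2][0] + B[0][2] = 6 + -1 = 5, A[2][1] + B[1][2] = 5 + -1 = 4, A[2][2] + B[2][2] = 9 + 0 = 9) = 4 (attained at k = 1)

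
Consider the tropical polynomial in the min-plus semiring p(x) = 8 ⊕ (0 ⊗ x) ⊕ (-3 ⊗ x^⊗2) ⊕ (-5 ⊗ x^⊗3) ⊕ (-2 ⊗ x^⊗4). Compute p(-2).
p(-2) = -11

A tropical monomial a ⊗ x^⊗i evaluates to a + i · x. Evaluating each term at x = -2:
  Term 0 contributes 8 + 0 · -2 = 8
  Term 1 contributes 0 + 1 · -2 = -2
  Term 2 contributes -3 + 2 · -2 = -7
  Term 3 contributes -5 + 3 · -2 = -11
  Term 4 contributes -2 + 4 · -2 = -10
p(-2) = ⊕ of these = min[8, -2, -7, -11, -10] = -11.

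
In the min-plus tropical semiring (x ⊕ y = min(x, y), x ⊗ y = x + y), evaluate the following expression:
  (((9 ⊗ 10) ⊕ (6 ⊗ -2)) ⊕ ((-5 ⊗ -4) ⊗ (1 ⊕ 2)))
(((9 ⊗ 10) ⊕ (6 ⊗ -2)) ⊕ ((-5 ⊗ -4) ⊗ (1 ⊕ 2))) = -8

Expand innermost to outermost. Recall ⊕ takes the minimum of its arguments and ⊗ takes their sum. Working out the expression (((9 ⊗ 10) ⊕ (6 ⊗ -2)) ⊕ ((-5 ⊗ -4) ⊗ (1 ⊕ 2))) gives -8.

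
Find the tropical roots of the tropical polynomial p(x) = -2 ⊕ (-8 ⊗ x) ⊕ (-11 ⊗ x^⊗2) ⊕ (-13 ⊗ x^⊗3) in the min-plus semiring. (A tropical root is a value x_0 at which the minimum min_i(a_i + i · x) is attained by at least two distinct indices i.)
Roots: {2, 3, 6}

Each tropical root is a break point of the lower envelope of the lines y = a_i + i · x (there are 4 lines, with slopes 0, 1, ..., 3). Only the lines that attain the minimum somewhere contribute to roots; other lines are dominated. Here the surviving (envelope) indices are i = 3, i = 2, i = 1, i = 0.
Intersections between consecutive envelope lines give the roots: for adjacent envelope indices i < j the intersection is x = (a_i − a_j) / (j − i). Reading off the sorted break points: {2, 3, 6}.
Verification: at each break x_0, at least two indices attain the minimum of min_i(a_i + i · x_0).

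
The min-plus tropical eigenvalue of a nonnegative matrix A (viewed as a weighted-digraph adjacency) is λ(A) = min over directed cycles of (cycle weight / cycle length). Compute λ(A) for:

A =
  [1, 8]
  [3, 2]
λ(A) = 1

Enumerate directed cycles and compute their means (weight / length). Sample:
  cycle 0 → 0: weight = 1, length = 1, mean = 1/1 ≈ 1.000
  cycle 1 → 1: weight = 2, length = 1, mean = 2/1 ≈ 2.000
  cycle 0 → 1 → 0: weight = 11, length = 2, mean = 11/2 ≈ 5.500
  cycle 1 → 0 → 1: weight = 11, length = 2, mean = 11/2 ≈ 5.500
Minimum mean = 1.000, attained e.g. along the cycle 0 → 0 with weight 1 and length 1. So λ(A) = 1/1 = 1.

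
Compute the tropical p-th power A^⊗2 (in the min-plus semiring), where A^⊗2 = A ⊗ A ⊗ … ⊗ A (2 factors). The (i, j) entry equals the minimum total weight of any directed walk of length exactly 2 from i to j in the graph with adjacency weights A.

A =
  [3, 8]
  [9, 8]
A^⊗2 =
  [6, 11]
  [12, 16]

Each entry (A^⊗2)_ij equals the minimum over all length-2 walks i = v_0 → v_1 → … → v_2 = j of Σ_t A[v_t][v_{t+1}]. For example, for (i, j) = (0, 1) we minimise over 2 possible intermediate vertex sequences; the minimum is 11, attained along the walk 0 → 0 → 1.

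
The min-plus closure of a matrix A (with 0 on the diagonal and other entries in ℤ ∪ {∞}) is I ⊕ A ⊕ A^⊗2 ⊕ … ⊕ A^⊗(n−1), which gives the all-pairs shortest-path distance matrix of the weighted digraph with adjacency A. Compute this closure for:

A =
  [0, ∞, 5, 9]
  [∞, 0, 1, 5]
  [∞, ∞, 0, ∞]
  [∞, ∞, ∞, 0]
Closure =
  [0, ∞, 5, 9]
  [∞, 0, 1, 5]
  [∞, ∞, 0, ∞]
  [∞, ∞, ∞, 0]

This is the Floyd-Warshall all-pairs shortest-path computation. For each intermediate vertex k = 0, 1, …, 3, update dist[i][j] ← min(dist[i][j], dist[i][k] + dist[k][j]). The final matrix gives, for each (i, j), the minimum total weight of any directed path from i to j (possibly empty when i = j).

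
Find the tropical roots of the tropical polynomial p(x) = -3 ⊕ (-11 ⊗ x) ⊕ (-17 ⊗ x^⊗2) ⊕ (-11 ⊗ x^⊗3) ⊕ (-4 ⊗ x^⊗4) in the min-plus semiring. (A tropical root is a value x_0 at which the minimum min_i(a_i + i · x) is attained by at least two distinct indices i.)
Roots: {-7, -6, 6, 8}

Each tropical root is a break point of the lower envelope of the lines y = a_i + i · x (there are 5 lines, with slopes 0, 1, ..., 4). Only the lines that attain the minimum somewhere contribute to roots; other lines are dominated. Here the surviving (envelope) indices are i = 4, i = 3, i = 2, i = 1, i = 0.
Intersections between consecutive envelope lines give the roots: for adjacent envelope indices i < j the intersection is x = (a_i − a_j) / (j − i). Reading off the sorted break points: {-7, -6, 6, 8}.
Verification: at each break x_0, at least two indices attain the minimum of min_i(a_i + i · x_0).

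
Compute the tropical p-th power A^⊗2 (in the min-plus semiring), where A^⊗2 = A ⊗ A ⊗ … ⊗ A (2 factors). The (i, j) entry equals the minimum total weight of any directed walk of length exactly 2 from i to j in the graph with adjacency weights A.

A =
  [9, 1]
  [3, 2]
A^⊗2 =
  [4, 3]
  [5, 4]

Each entry (A^⊗2)_ij equals the minimum over all length-2 walks i = v_0 → v_1 → … → v_2 = j of Σ_t A[v_t][v_{t+1}]. For example, for (i, j) = (0, 1) we minimise over 2 possible intermediate vertex sequences; the minimum is 3, attained along the walk 0 → 1 → 1.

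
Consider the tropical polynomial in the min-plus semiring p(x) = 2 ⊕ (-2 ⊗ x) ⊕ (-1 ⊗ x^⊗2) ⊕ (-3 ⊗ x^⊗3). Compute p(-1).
p(-1) = -6

A tropical monomial a ⊗ x^⊗i evaluates to a + i · x. Evaluating each term at x = -1:
  Term 0 contributes 2 + 0 · -1 = 2
  Term 1 contributes -2 + 1 · -1 = -3
  Term 2 contributes -1 + 2 · -1 = -3
  Term 3 contributes -3 + 3 · -1 = -6
p(-1) = ⊕ of these = min[2, -3, -3, -6] = -6.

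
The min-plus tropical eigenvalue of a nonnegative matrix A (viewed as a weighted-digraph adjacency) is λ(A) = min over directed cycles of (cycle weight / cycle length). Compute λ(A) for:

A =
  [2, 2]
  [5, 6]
λ(A) = 2

Enumerate directed cycles and compute their means (weight / length). Sample:
  cycle 0 → 0: weight = 2, length = 1, mean = 2/1 ≈ 2.000
  cycle 1 → 1: weight = 6, length = 1, mean = 6/1 ≈ 6.000
  cycle 0 → 1 → 0: weight = 7, length = 2, mean = 7/2 ≈ 3.500
  cycle 1 → 0 → 1: weight = 7, length = 2, mean = 7/2 ≈ 3.500
Minimum mean = 2.000, attained e.g. along the cycle 0 → 0 with weight 2 and length 1. So λ(A) = 2/1 = 2.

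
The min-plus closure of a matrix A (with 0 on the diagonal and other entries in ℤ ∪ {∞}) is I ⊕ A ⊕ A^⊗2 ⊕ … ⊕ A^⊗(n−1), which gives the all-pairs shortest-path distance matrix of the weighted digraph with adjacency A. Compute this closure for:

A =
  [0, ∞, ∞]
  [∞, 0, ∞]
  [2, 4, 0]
Closure =
  [0, ∞, ∞]
  [∞, 0, ∞]
  [2, 4, 0]

This is the Floyd-Warshall all-pairs shortest-path computation. For each intermediate vertex k = 0, 1, …, 2, update dist[i][j] ← min(dist[i][j], dist[i][k] + dist[k][j]). The final matrix gives, for each (i, j), the minimum total weight of any directed path from i to j (possibly empty when i = j).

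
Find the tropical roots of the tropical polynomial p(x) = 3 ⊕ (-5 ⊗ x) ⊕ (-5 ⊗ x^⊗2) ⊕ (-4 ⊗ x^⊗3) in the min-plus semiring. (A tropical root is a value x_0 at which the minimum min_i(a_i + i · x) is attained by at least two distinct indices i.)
Roots: {-1, 0, 8}

Each tropical root is a break point of the lower envelope of the lines y = a_i + i · x (there are 4 lines, with slopes 0, 1, ..., 3). Only the lines that attain the minimum somewhere contribute to roots; other lines are dominated. Here the surviving (envelope) indices are i = 3, i = 2, i = 1, i = 0.
Intersections between consecutive envelope lines give the roots: for adjacent envelope indices i < j the intersection is x = (a_i − a_j) / (j − i). Reading off the sorted break points: {-1, 0, 8}.
Verification: at each break x_0, at least two indices attain the minimum of min_i(a_i + i · x_0).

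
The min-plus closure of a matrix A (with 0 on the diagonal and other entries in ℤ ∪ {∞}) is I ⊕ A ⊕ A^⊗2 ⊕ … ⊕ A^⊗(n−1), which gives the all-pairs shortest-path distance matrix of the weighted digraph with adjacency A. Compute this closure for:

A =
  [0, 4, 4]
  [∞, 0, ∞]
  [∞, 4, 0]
Closure =
  [0, 4, 4]
  [∞, 0, ∞]
  [∞, 4, 0]

This is the Floyd-Warshall all-pairs shortest-path computation. For each intermediate vertex k = 0, 1, …, 2, update dist[i][j] ← min(dist[i][j], dist[i][k] + dist[k][j]). The final matrix gives, for each (i, j), the minimum total weight of any directed path from i to j (possibly empty when i = j).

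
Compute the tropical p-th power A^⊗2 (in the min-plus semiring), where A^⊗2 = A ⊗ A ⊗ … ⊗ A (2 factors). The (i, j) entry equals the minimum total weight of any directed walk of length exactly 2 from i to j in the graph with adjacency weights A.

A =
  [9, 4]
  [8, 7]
A^⊗2 =
  [12, 11]
  [15, 12]

Each entry (A^⊗2)_ij equals the minimum over all length-2 walks i = v_0 → v_1 → … → v_2 = j of Σ_t A[v_t][v_{t+1}]. For example, for (i, j) = (0, 1) we minimise over 2 possible intermediate vertex sequences; the minimum is 11, attained along the walk 0 → 1 → 1.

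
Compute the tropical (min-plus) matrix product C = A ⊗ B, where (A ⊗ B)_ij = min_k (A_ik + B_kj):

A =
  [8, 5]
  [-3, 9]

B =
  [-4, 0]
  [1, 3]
A ⊗ B =
  [4, 8]
  [-7, -3]

Apply the min-plus product entry-by-entry:
  C[0][0] = min over k of (A[0][0] + B[0][0] = 8 + -4 = 4, A[0][1] + B[1][0] = 5 + 1 = 6) = 4 (attained at k = 0)
  C[0][1] = min over k of (A[0][0] + B[0][1] = 8 + 0 = 8, A[0][1] + B[1][1] = 5 + 3 = 8) = 8 (attained at k = 0)
  C[1][0] = min over k of (A[1][0] + B[0][0] = -3 + -4 = -7, A[1][1] + B[1][0] = 9 + 1 = 10) = -7 (attained at k = 0)
  C[1][1] = min over k of (A[1][0] + B[0][1] = -3 + 0 = -3, A[1][1] + B[1][1] = 9 + 3 = 12) = -3 (attained at k = 0)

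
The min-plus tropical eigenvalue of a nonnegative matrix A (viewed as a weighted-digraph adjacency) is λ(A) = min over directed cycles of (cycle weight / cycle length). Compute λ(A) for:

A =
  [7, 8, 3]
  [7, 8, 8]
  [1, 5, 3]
λ(A) = 2

Enumerate directed cycles and compute their means (weight / length). Sample:
  cycle 0 → 0: weight = 7, length = 1, mean = 7/1 ≈ 7.000
  cycle 1 → 1: weight = 8, length = 1, mean = 8/1 ≈ 8.000
  cycle 2 → 2: weight = 3, length = 1, mean = 3/1 ≈ 3.000
  cycle 0 → 1 → 0: weight = 15, length = 2, mean = 15/2 ≈ 7.500
  cycle 0 → 2 → 0: weight = 4, length = 2, mean = 4/2 ≈ 2.000
  cycle 1 → 0 → 1: weight = 15, length = 2, mean = 15/2 ≈ 7.500
Minimum mean = 2.000, attained e.g. along the cycle 0 → 2 → 0 with weight 4 and length 2. So λ(A) = 4/2 = 2.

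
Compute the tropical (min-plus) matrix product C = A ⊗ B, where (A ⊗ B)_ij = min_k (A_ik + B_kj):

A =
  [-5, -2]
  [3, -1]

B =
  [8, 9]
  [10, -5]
A ⊗ B =
  [3, -7]
  [9, -6]

Apply the min-plus product entry-by-entry:
  C[0][0] = min over k of (A[0][0] + B[0][0] = -5 + 8 = 3, A[0][1] + B[1][0] = -2 + 10 = 8) = 3 (attained at k = 0)
  C[0][1] = min over k of (A[0][0] + B[0][1] = -5 + 9 = 4, A[0][1] + B[1][1] = -2 + -5 = -7) = -7 (attained at k = 1)
  C[1][0] = min over k of (A[1][0] + B[0][0] = 3 + 8 = 11, A[1][1] + B[1][0] = -1 + 10 = 9) = 9 (attained at k = 1)
  C[1][1] = min over k of (A[1][0] + B[0][1] = 3 + 9 = 12, A[1][1] + B[1][1] = -1 + -5 = -6) = -6 (attained at k = 1)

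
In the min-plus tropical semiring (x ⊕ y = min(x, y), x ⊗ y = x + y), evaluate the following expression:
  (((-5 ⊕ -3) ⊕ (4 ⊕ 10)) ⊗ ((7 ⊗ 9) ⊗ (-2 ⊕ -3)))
(((-5 ⊕ -3) ⊕ (4 ⊕ 10)) ⊗ ((7 ⊗ 9) ⊗ (-2 ⊕ -3))) = 8

Expand innermost to outermost. Recall ⊕ takes the minimum of its arguments and ⊗ takes their sum. Working out the expression (((-5 ⊕ -3) ⊕ (4 ⊕ 10)) ⊗ ((7 ⊗ 9) ⊗ (-2 ⊕ -3))) gives 8.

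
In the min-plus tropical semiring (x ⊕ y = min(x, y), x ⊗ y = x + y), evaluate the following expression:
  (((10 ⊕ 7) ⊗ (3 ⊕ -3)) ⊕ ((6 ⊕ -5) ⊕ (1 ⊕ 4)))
(((10 ⊕ 7) ⊗ (3 ⊕ -3)) ⊕ ((6 ⊕ -5) ⊕ (1 ⊕ 4))) = -5

Expand innermost to outermost. Recall ⊕ takes the minimum of its arguments and ⊗ takes their sum. Working out the expression (((10 ⊕ 7) ⊗ (3 ⊕ -3)) ⊕ ((6 ⊕ -5) ⊕ (1 ⊕ 4))) gives -5.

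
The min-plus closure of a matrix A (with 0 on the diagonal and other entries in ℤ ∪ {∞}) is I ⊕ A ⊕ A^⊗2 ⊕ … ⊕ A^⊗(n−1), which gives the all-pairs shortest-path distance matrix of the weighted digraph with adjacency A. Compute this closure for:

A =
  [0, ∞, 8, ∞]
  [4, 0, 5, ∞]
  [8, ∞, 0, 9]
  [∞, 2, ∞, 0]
Closure =
  [0, 19, 8, 17]
  [4, 0, 5, 14]
  [8, 11, 0, 9]
  [6, 2, 7, 0]

This is the Floyd-Warshall all-pairs shortest-path computation. For each intermediate vertex k = 0, 1, …, 3, update dist[i][j] ← min(dist[i][j], dist[i][k] + dist[k][j]). The final matrix gives, for each (i, j), the minimum total weight of any directed path from i to j (possibly empty when i = j).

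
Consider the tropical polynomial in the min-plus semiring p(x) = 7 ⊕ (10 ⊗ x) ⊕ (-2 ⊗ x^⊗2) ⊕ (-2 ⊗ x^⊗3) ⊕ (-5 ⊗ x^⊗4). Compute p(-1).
p(-1) = -9

A tropical monomial a ⊗ x^⊗i evaluates to a + i · x. Evaluating each term at x = -1:
  Term 0 contributes 7 + 0 · -1 = 7
  Term 1 contributes 10 + 1 · -1 = 9
  Term 2 contributes -2 + 2 · -1 = -4
  Term 3 contributes -2 + 3 · -1 = -5
  Term 4 contributes -5 + 4 · -1 = -9
p(-1) = ⊕ of these = min[7, 9, -4, -5, -9] = -9.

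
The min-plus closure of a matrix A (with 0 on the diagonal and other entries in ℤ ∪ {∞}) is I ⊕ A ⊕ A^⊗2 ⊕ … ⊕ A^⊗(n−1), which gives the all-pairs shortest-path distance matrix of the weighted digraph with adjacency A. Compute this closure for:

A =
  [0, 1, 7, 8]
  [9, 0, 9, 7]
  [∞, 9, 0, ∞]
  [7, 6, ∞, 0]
Closure =
  [0, 1, 7, 8]
  [9, 0, 9, 7]
  [18, 9, 0, 16]
  [7, 6, 14, 0]

This is the Floyd-Warshall all-pairs shortest-path computation. For each intermediate vertex k = 0, 1, …, 3, update dist[i][j] ← min(dist[i][j], dist[i][k] + dist[k][j]). The final matrix gives, for each (i, j), the minimum total weight of any directed path from i to j (possibly empty when i = j).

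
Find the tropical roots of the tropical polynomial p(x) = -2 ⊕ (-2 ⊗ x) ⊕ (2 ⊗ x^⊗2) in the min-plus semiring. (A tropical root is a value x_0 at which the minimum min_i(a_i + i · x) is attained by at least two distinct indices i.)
Roots: {-4, 0}

Each tropical root is a break point of the lower envelope of the lines y = a_i + i · x (there are 3 lines, with slopes 0, 1, ..., 2). Only the lines that attain the minimum somewhere contribute to roots; other lines are dominated. Here the surviving (envelope) indices are i = 2, i = 1, i = 0.
Intersections between consecutive envelope lines give the roots: for adjacent envelope indices i < j the intersection is x = (a_i − a_j) / (j − i). Reading off the sorted break points: {-4, 0}.
Verification: at each break x_0, at least two indices attain the minimum of min_i(a_i + i · x_0).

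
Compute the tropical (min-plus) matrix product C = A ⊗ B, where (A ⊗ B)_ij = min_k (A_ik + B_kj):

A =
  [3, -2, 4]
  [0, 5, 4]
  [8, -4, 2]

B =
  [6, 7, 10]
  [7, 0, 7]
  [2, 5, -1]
A ⊗ B =
  [5, -2, 3]
  [6, 5, 3]
  [3, -4, 1]

Apply the min-plus product entry-by-entry:
  C[0][0] = min over k of (A[0][0] + B[0][0] = 3 + 6 = 9, A[0][1] + B[1][0] = -2 + 7 = 5, A[0][2] + B[2][0] = 4 + 2 = 6) = 5 (attained at k = 1)
  C[0][1] = min over k of (A[0][0] + B[0][1] = 3 + 7 = 10, A[0][1] + B[1][1] = -2 + 0 = -2, A[0][2] + B[2][1] = 4 + 5 = 9) = -2 (attained at k = 1)
  C[0][2] = min over k of (A[0][0] + B[0][2] = 3 + 10 = 13, A[0][1] + B[1][2] = -2 + 7 = 5, A[0][2] + B[2][2] = 4 + -1 = 3) = 3 (attained at k = 2)
  C[1][0] = min over k of (A[1][0] + B[0][0] = 0 + 6 = 6, A[1][1] + B[1][0] = 5 + 7 = 12, A[1][2] + B[2][0] = 4 + 2 = 6) = 6 (attained at k = 0)
  C[1][1] = min over k of (A[1][0] + B[0][1] = 0 + 7 = 7, A[1][1] + B[1][1] = 5 + 0 = 5, A[1][2] + B[2][1] = 4 + 5 = 9) = 5 (attained at k = 1)
  C[1][2] = min over k of (A[1][0] + B[0][2] = 0 + 10 = 10, A[1][1] + B[1][2] = 5 + 7 = 12, A[1][2] + B[2][2] = 4 + -1 = 3) = 3 (attained at k = 2)
  C[2][0] = min over k of (A[2][0] + B[0][0] = 8 + 6 = 14, A[2][1] + B[1][0] = -4 + 7 = 3, A[2][2] + B[2][0] = 2 + 2 = 4) = 3 (attained at k = 1)
  C[2][1] = min over k of (A[2][0] + B[0][1] = 8 + 7 = 15, A[2][1] + B[1][1] = -4 + 0 = -4, A[2][2] + B[2][1] = 2 + 5 = 7) = -4 (attained at k = 1)
  C[2][2] = min over k of (A[2][0] + B[0][2] = 8 + 10 = 18, A[2][1] + B[1][2] = -4 + 7 = 3, A[2][2] + B[2][2] = 2 + -1 = 1) = 1 (attained at k = 2)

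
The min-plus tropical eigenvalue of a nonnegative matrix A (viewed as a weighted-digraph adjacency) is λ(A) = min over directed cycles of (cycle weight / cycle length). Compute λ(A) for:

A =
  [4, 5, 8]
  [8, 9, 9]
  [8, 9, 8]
λ(A) = 4

Enumerate directed cycles and compute their means (weight / length). Sample:
  cycle 0 → 0: weight = 4, length = 1, mean = 4/1 ≈ 4.000
  cycle 1 → 1: weight = 9, length = 1, mean = 9/1 ≈ 9.000
  cycle 2 → 2: weight = 8, length = 1, mean = 8/1 ≈ 8.000
  cycle 0 → 1 → 0: weight = 13, length = 2, mean = 13/2 ≈ 6.500
  cycle 0 → 2 → 0: weight = 16, length = 2, mean = 16/2 ≈ 8.000
  cycle 1 → 0 → 1: weight = 13, length = 2, mean = 13/2 ≈ 6.500
Minimum mean = 4.000, attained e.g. along the cycle 0 → 0 with weight 4 and length 1. So λ(A) = 4/1 = 4.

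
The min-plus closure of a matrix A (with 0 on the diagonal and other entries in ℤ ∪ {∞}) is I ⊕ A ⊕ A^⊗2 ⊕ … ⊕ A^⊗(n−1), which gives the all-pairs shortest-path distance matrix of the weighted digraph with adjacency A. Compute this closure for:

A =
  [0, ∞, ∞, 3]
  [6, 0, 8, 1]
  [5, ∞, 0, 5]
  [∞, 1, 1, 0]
Closure =
  [0, 4, 4, 3]
  [6, 0, 2, 1]
  [5, 6, 0, 5]
  [6, 1, 1, 0]

This is the Floyd-Warshall all-pairs shortest-path computation. For each intermediate vertex k = 0, 1, …, 3, update dist[i][j] ← min(dist[i][j], dist[i][k] + dist[k][j]). The final matrix gives, for each (i, j), the minimum total weight of any directed path from i to j (possibly empty when i = j).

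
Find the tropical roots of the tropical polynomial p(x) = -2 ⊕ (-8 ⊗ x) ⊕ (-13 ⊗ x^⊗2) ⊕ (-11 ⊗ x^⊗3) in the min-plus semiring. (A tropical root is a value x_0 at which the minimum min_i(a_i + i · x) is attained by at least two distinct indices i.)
Roots: {-2, 5, 6}

Each tropical root is a break point of the lower envelope of the lines y = a_i + i · x (there are 4 lines, with slopes 0, 1, ..., 3). Only the lines that attain the minimum somewhere contribute to roots; other lines are dominated. Here the surviving (envelope) indices are i = 3, i = 2, i = 1, i = 0.
Intersections between consecutive envelope lines give the roots: for adjacent envelope indices i < j the intersection is x = (a_i − a_j) / (j − i). Reading off the sorted break points: {-2, 5, 6}.
Verification: at each break x_0, at least two indices attain the minimum of min_i(a_i + i · x_0).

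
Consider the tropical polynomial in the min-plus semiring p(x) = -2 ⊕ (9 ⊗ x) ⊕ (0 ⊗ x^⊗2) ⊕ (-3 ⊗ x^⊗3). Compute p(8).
p(8) = -2

A tropical monomial a ⊗ x^⊗i evaluates to a + i · x. Evaluating each term at x = 8:
  Term 0 contributes -2 + 0 · 8 = -2
  Term 1 contributes 9 + 1 · 8 = 17
  Term 2 contributes 0 + 2 · 8 = 16
  Term 3 contributes -3 + 3 · 8 = 21
p(8) = ⊕ of these = min[-2, 17, 16, 21] = -2.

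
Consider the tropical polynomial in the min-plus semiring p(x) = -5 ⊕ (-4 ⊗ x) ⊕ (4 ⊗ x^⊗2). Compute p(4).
p(4) = -5

A tropical monomial a ⊗ x^⊗i evaluates to a + i · x. Evaluating each term at x = 4:
  Term 0 contributes -5 + 0 · 4 = -5
  Term 1 contributes -4 + 1 · 4 = 0
  Term 2 contributes 4 + 2 · 4 = 12
p(4) = ⊕ of these = min[-5, 0, 12] = -5.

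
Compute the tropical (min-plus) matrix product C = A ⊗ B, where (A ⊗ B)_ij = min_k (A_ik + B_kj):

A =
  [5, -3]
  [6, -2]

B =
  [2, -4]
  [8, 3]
A ⊗ B =
  [5, 0]
  [6, 1]

Apply the min-plus product entry-by-entry:
  C[0][0] = min over k of (A[0][0] + B[0][0] = 5 + 2 = 7, A[0][1] + B[1][0] = -3 + 8 = 5) = 5 (attained at k = 1)
  C[0][1] = min over k of (A[0][0] + B[0][1] = 5 + -4 = 1, A[0][1] + B[1][1] = -3 + 3 = 0) = 0 (attained at k = 1)
  C[1][0] = min over k of (A[1][0] + B[0][0] = 6 + 2 = 8, A[1][1] + B[1][0] = -2 + 8 = 6) = 6 (attained at k = 1)
  C[1][1] = min over k of (A[1][0] + B[0][1] = 6 + -4 = 2, A[1][1] + B[1][1] = -2 + 3 = 1) = 1 (attained at k = 1)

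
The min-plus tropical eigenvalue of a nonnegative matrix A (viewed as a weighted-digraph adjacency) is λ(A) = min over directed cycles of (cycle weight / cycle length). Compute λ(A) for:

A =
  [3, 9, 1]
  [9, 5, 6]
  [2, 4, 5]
λ(A) = 3/2

Enumerate directed cycles and compute their means (weight / length). Sample:
  cycle 0 → 0: weight = 3, length = 1, mean = 3/1 ≈ 3.000
  cycle 1 → 1: weight = 5, length = 1, mean = 5/1 ≈ 5.000
  cycle 2 → 2: weight = 5, length = 1, mean = 5/1 ≈ 5.000
  cycle 0 → 1 → 0: weight = 18, length = 2, mean = 18/2 ≈ 9.000
  cycle 0 → 2 → 0: weight = 3, length = 2, mean = 3/2 ≈ 1.500
  cycle 1 → 0 → 1: weight = 18, length = 2, mean = 18/2 ≈ 9.000
Minimum mean = 1.500, attained e.g. along the cycle 0 → 2 → 0 with weight 3 and length 2. So λ(A) = 3/2 = 3/2.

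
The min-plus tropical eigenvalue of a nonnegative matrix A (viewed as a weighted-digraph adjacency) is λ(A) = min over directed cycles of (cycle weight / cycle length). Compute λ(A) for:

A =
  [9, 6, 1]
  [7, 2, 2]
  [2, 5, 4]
λ(A) = 3/2

Enumerate directed cycles and compute their means (weight / length). Sample:
  cycle 0 → 0: weight = 9, length = 1, mean = 9/1 ≈ 9.000
  cycle 1 → 1: weight = 2, length = 1, mean = 2/1 ≈ 2.000
  cycle 2 → 2: weight = 4, length = 1, mean = 4/1 ≈ 4.000
  cycle 0 → 1 → 0: weight = 13, length = 2, mean = 13/2 ≈ 6.500
  cycle 0 → 2 → 0: weight = 3, length = 2, mean = 3/2 ≈ 1.500
  cycle 1 → 0 → 1: weight = 13, length = 2, mean = 13/2 ≈ 6.500
Minimum mean = 1.500, attained e.g. along the cycle 0 → 2 → 0 with weight 3 and length 2. So λ(A) = 3/2 = 3/2.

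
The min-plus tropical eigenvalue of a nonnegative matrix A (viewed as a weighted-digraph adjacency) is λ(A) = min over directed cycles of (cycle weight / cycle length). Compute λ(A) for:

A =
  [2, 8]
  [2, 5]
λ(A) = 2

Enumerate directed cycles and compute their means (weight / length). Sample:
  cycle 0 → 0: weight = 2, length = 1, mean = 2/1 ≈ 2.000
  cycle 1 → 1: weight = 5, length = 1, mean = 5/1 ≈ 5.000
  cycle 0 → 1 → 0: weight = 10, length = 2, mean = 10/2 ≈ 5.000
  cycle 1 → 0 → 1: weight = 10, length = 2, mean = 10/2 ≈ 5.000
Minimum mean = 2.000, attained e.g. along the cycle 0 → 0 with weight 2 and length 1. So λ(A) = 2/1 = 2.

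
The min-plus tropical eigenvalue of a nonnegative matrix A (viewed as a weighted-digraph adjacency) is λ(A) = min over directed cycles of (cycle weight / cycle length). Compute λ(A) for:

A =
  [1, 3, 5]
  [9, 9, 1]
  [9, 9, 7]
λ(A) = 1

Enumerate directed cycles and compute their means (weight / length). Sample:
  cycle 0 → 0: weight = 1, length = 1, mean = 1/1 ≈ 1.000
  cycle 1 → 1: weight = 9, length = 1, mean = 9/1 ≈ 9.000
  cycle 2 → 2: weight = 7, length = 1, mean = 7/1 ≈ 7.000
  cycle 0 → 1 → 0: weight = 12, length = 2, mean = 12/2 ≈ 6.000
  cycle 0 → 2 → 0: weight = 14, length = 2, mean = 14/2 ≈ 7.000
  cycle 1 → 0 → 1: weight = 12, length = 2, mean = 12/2 ≈ 6.000
Minimum mean = 1.000, attained e.g. along the cycle 0 → 0 with weight 1 and length 1. So λ(A) = 1/1 = 1.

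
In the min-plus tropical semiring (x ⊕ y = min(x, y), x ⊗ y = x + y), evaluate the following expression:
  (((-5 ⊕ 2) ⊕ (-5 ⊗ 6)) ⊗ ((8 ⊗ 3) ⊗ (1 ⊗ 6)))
(((-5 ⊕ 2) ⊕ (-5 ⊗ 6)) ⊗ ((8 ⊗ 3) ⊗ (1 ⊗ 6))) = 13

Expand innermost to outermost. Recall ⊕ takes the minimum of its arguments and ⊗ takes their sum. Working out the expression (((-5 ⊕ 2) ⊕ (-5 ⊗ 6)) ⊗ ((8 ⊗ 3) ⊗ (1 ⊗ 6))) gives 13.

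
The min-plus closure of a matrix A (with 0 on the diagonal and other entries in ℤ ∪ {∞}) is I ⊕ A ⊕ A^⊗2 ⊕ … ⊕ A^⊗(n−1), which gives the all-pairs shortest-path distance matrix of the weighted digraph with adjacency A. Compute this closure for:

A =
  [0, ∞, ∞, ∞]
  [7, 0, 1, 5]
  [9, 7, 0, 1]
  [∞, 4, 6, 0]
Closure =
  [0, ∞, ∞, ∞]
  [7, 0, 1, 2]
  [9, 5, 0, 1]
  [11, 4, 5, 0]

This is the Floyd-Warshall all-pairs shortest-path computation. For each intermediate vertex k = 0, 1, …, 3, update dist[i][j] ← min(dist[i][j], dist[i][k] + dist[k][j]). The final matrix gives, for each (i, j), the minimum total weight of any directed path from i to j (possibly empty when i = j).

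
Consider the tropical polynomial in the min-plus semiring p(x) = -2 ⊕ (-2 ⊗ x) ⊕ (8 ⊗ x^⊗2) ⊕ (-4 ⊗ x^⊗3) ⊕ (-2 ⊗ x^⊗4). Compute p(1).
p(1) = -2

A tropical monomial a ⊗ x^⊗i evaluates to a + i · x. Evaluating each term at x = 1:
  Term 0 contributes -2 + 0 · 1 = -2
  Term 1 contributes -2 + 1 · 1 = -1
  Term 2 contributes 8 + 2 · 1 = 10
  Term 3 contributes -4 + 3 · 1 = -1
  Term 4 contributes -2 + 4 · 1 = 2
p(1) = ⊕ of these = min[-2, -1, 10, -1, 2] = -2.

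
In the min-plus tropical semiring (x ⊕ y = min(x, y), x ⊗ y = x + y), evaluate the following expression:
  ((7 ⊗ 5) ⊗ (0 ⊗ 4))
((7 ⊗ 5) ⊗ (0 ⊗ 4)) = 16

Expand innermost to outermost. Recall ⊕ takes the minimum of its arguments and ⊗ takes their sum. Working out the expression ((7 ⊗ 5) ⊗ (0 ⊗ 4)) gives 16.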